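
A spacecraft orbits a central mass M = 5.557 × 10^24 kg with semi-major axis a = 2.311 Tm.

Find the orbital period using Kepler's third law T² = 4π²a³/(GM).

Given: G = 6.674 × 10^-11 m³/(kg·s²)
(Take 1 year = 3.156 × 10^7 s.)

Convert to SI: a = 2.311 Tm = 2.311e+12 m.
GM = G · M = 6.674e-11 · 5.557e+24 = 3.70874e+14 m³/s².
Kepler's third law: T = 2π √(a³ / GM).
Substituting a = 2.311e+12 m and GM = 3.70874e+14 m³/s²:
T = 2π √((2.311e+12)³ / 3.70874e+14) s
T ≈ 1.146e+12 s = 3.632e+04 years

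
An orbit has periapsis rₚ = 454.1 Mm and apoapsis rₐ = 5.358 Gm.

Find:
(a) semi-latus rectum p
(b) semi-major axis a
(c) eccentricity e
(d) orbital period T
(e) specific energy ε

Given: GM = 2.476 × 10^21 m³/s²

Convert to SI: rₚ = 454.1 Mm = 4.541e+08 m; rₐ = 5.358 Gm = 5.358e+09 m.
(a) From a = (rₚ + rₐ)/2 = 2.90605e+09 m and e = (rₐ − rₚ)/(rₐ + rₚ) = 0.84374, p = a(1 − e²) = 2.90605e+09 · (1 − (0.84374)²) ≈ 8.372e+08 m
(b) a = (rₚ + rₐ)/2 = (4.541e+08 + 5.358e+09)/2 ≈ 2.906e+09 m
(c) e = (rₐ − rₚ)/(rₐ + rₚ) = (5.358e+09 − 4.541e+08)/(5.358e+09 + 4.541e+08) ≈ 0.8437
(d) With a = (rₚ + rₐ)/2 = 2.90605e+09 m, T = 2π √(a³/GM) = 2π √((2.90605e+09)³/2.476e+21) s ≈ 1.978e+04 s
(e) With a = (rₚ + rₐ)/2 = 2.90605e+09 m, ε = −GM/(2a) = −2.476e+21/(2 · 2.90605e+09) J/kg ≈ -4.26e+11 J/kg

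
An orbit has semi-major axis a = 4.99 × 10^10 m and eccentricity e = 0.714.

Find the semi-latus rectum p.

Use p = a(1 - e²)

p = a (1 − e²).
p = 4.99e+10 · (1 − (0.714)²) = 4.99e+10 · 0.490204 ≈ 2.446e+10 m = 2.446 × 10^10 m.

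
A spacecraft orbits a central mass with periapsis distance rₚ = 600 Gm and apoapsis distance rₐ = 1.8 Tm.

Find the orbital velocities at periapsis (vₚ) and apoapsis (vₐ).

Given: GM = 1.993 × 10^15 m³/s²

Convert to SI: rₚ = 600 Gm = 6e+11 m; rₐ = 1.8 Tm = 1.8e+12 m.
Use the vis-viva equation v² = GM(2/r − 1/a) with a = (rₚ + rₐ)/2 = (6e+11 + 1.8e+12)/2 = 1.2e+12 m.
vₚ = √(GM · (2/rₚ − 1/a)) = √(1.993e+15 · (2/6e+11 − 1/1.2e+12)) m/s ≈ 70.59 m/s = 70.59 m/s.
vₐ = √(GM · (2/rₐ − 1/a)) = √(1.993e+15 · (2/1.8e+12 − 1/1.2e+12)) m/s ≈ 23.53 m/s = 23.53 m/s.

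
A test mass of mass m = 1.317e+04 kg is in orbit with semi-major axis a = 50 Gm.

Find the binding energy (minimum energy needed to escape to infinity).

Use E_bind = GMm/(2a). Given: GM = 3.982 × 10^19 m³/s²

Convert to SI: a = 50 Gm = 5e+10 m.
Total orbital energy is E = −GMm/(2a); binding energy is E_bind = −E = GMm/(2a).
E_bind = 3.982e+19 · 1.317e+04 / (2 · 5e+10) J ≈ 5.244e+12 J = 5.244 TJ.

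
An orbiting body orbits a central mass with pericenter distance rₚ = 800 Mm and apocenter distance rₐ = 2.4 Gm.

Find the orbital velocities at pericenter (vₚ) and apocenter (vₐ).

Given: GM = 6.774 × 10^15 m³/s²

Convert to SI: rₚ = 800 Mm = 8e+08 m; rₐ = 2.4 Gm = 2.4e+09 m.
Use the vis-viva equation v² = GM(2/r − 1/a) with a = (rₚ + rₐ)/2 = (8e+08 + 2.4e+09)/2 = 1.6e+09 m.
vₚ = √(GM · (2/rₚ − 1/a)) = √(6.774e+15 · (2/8e+08 − 1/1.6e+09)) m/s ≈ 3564 m/s = 3.564 km/s.
vₐ = √(GM · (2/rₐ − 1/a)) = √(6.774e+15 · (2/2.4e+09 − 1/1.6e+09)) m/s ≈ 1188 m/s = 1.188 km/s.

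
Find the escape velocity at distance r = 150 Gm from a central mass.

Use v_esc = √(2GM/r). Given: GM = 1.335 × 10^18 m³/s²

Convert to SI: r = 150 Gm = 1.5e+11 m.
Escape velocity comes from setting total energy to zero: ½v² − GM/r = 0 ⇒ v_esc = √(2GM / r).
v_esc = √(2 · 1.335e+18 / 1.5e+11) m/s ≈ 4219 m/s = 4.219 km/s.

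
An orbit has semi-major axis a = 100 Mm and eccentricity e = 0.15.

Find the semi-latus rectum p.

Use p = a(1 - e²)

Convert to SI: a = 100 Mm = 1e+08 m.
p = a (1 − e²).
p = 1e+08 · (1 − (0.15)²) = 1e+08 · 0.9775 ≈ 9.775e+07 m = 97.75 Mm.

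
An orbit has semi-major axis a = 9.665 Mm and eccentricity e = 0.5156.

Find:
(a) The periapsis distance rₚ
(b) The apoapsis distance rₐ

Convert to SI: a = 9.665 Mm = 9.665e+06 m.
(a) rₚ = a(1 − e) = 9.665e+06 · (1 − 0.5156) = 9.665e+06 · 0.4844 ≈ 4.682e+06 m = 4.682 Mm.
(b) rₐ = a(1 + e) = 9.665e+06 · (1 + 0.5156) = 9.665e+06 · 1.5156 ≈ 1.465e+07 m = 14.65 Mm.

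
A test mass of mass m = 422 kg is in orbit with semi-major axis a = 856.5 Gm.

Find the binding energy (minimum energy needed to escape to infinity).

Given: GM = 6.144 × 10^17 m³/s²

Convert to SI: a = 856.5 Gm = 8.565e+11 m.
Total orbital energy is E = −GMm/(2a); binding energy is E_bind = −E = GMm/(2a).
E_bind = 6.144e+17 · 422 / (2 · 8.565e+11) J ≈ 1.514e+08 J = 151.4 MJ.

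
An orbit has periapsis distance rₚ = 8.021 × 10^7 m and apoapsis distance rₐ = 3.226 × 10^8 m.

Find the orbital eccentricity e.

e = (rₐ − rₚ) / (rₐ + rₚ).
e = (3.226e+08 − 8.021e+07) / (3.226e+08 + 8.021e+07) = 2.4239e+08 / 4.0281e+08 ≈ 0.6017.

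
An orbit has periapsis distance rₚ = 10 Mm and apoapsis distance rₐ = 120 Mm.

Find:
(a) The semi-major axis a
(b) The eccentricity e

Convert to SI: rₚ = 10 Mm = 1e+07 m; rₐ = 120 Mm = 1.2e+08 m.
(a) a = (rₚ + rₐ) / 2 = (1e+07 + 1.2e+08) / 2 ≈ 6.5e+07 m = 65 Mm.
(b) e = (rₐ − rₚ) / (rₐ + rₚ) = (1.2e+08 − 1e+07) / (1.2e+08 + 1e+07) ≈ 0.8462.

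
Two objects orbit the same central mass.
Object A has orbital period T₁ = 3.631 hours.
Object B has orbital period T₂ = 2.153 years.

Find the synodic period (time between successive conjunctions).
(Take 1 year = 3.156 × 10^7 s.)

Convert to SI: T₁ = 3.631 hours = 13071.6 s; T₂ = 2.153 years = 6.79487e+07 s.
T_syn = |T₁ · T₂ / (T₁ − T₂)|.
T_syn = |13071.6 · 6.79487e+07 / (13071.6 − 6.79487e+07)| s ≈ 1.307e+04 s = 3.632 hours.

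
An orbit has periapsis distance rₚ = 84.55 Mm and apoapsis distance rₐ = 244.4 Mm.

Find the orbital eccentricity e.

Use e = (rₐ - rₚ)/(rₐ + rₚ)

Convert to SI: rₚ = 84.55 Mm = 8.455e+07 m; rₐ = 244.4 Mm = 2.444e+08 m.
e = (rₐ − rₚ) / (rₐ + rₚ).
e = (2.444e+08 − 8.455e+07) / (2.444e+08 + 8.455e+07) = 1.5985e+08 / 3.2895e+08 ≈ 0.4859.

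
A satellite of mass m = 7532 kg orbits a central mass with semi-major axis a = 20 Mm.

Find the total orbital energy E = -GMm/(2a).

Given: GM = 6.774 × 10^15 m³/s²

Convert to SI: a = 20 Mm = 2e+07 m.
E = −GMm / (2a).
E = −6.774e+15 · 7532 / (2 · 2e+07) J ≈ -1.276e+12 J = -1.276 TJ.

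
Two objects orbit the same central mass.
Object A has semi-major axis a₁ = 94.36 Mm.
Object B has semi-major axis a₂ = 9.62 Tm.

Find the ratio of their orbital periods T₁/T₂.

Convert to SI: a₁ = 94.36 Mm = 9.436e+07 m; a₂ = 9.62 Tm = 9.62e+12 m.
From Kepler's third law, (T₁/T₂)² = (a₁/a₂)³, so T₁/T₂ = (a₁/a₂)^(3/2).
a₁/a₂ = 9.436e+07 / 9.62e+12 = 9.80873e-06.
T₁/T₂ = (9.80873e-06)^(3/2) ≈ 3.072e-08.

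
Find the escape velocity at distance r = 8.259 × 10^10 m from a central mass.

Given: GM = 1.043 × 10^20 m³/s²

Escape velocity comes from setting total energy to zero: ½v² − GM/r = 0 ⇒ v_esc = √(2GM / r).
v_esc = √(2 · 1.043e+20 / 8.259e+10) m/s ≈ 5.026e+04 m/s = 50.26 km/s.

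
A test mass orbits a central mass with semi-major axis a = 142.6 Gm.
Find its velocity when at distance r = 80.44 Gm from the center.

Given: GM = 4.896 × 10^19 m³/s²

Convert to SI: a = 142.6 Gm = 1.426e+11 m; r = 80.44 Gm = 8.044e+10 m.
Vis-viva: v = √(GM · (2/r − 1/a)).
2/r − 1/a = 2/8.044e+10 − 1/1.426e+11 = 1.78506e-11 m⁻¹.
v = √(4.896e+19 · 1.78506e-11) m/s ≈ 2.956e+04 m/s = 29.56 km/s.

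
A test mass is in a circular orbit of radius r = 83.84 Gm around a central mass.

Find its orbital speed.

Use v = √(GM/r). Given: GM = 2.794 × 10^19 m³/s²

Convert to SI: r = 83.84 Gm = 8.384e+10 m.
For a circular orbit, gravity supplies the centripetal force, so v = √(GM / r).
v = √(2.794e+19 / 8.384e+10) m/s ≈ 1.826e+04 m/s = 18.26 km/s.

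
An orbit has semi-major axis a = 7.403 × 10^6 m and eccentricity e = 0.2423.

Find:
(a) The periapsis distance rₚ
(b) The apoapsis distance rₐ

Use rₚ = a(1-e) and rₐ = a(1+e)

(a) rₚ = a(1 − e) = 7.403e+06 · (1 − 0.2423) = 7.403e+06 · 0.7577 ≈ 5.609e+06 m = 5.609 × 10^6 m.
(b) rₐ = a(1 + e) = 7.403e+06 · (1 + 0.2423) = 7.403e+06 · 1.2423 ≈ 9.197e+06 m = 9.197 × 10^6 m.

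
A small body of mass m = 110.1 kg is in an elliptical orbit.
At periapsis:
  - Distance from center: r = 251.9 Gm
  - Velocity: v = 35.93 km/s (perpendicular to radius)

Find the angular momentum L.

Convert to SI: r = 251.9 Gm = 2.519e+11 m; v = 35.93 km/s = 35930 m/s.
Since v is perpendicular to r, L = m · v · r.
L = 110.1 · 35930 · 2.519e+11 kg·m²/s ≈ 9.965e+17 kg·m²/s.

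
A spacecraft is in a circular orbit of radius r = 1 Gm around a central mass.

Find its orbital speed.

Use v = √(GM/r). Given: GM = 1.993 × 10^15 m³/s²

Convert to SI: r = 1 Gm = 1e+09 m.
For a circular orbit, gravity supplies the centripetal force, so v = √(GM / r).
v = √(1.993e+15 / 1e+09) m/s ≈ 1412 m/s = 1.412 km/s.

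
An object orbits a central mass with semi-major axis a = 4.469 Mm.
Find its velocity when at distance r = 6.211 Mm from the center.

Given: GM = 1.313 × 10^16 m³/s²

Convert to SI: a = 4.469 Mm = 4.469e+06 m; r = 6.211 Mm = 6.211e+06 m.
Vis-viva: v = √(GM · (2/r − 1/a)).
2/r − 1/a = 2/6.211e+06 − 1/4.469e+06 = 9.82456e-08 m⁻¹.
v = √(1.313e+16 · 9.82456e-08) m/s ≈ 3.592e+04 m/s = 35.92 km/s.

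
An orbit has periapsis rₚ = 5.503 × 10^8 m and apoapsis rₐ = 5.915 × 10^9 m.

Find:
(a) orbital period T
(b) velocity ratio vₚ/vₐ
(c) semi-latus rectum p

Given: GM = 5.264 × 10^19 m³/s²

(a) With a = (rₚ + rₐ)/2 = 3.23265e+09 m, T = 2π √(a³/GM) = 2π √((3.23265e+09)³/5.264e+19) s ≈ 1.592e+05 s
(b) Conservation of angular momentum (rₚvₚ = rₐvₐ) gives vₚ/vₐ = rₐ/rₚ = 5.915e+09/5.503e+08 ≈ 10.75
(c) From a = (rₚ + rₐ)/2 = 3.23265e+09 m and e = (rₐ − rₚ)/(rₐ + rₚ) = 0.829768, p = a(1 − e²) = 3.23265e+09 · (1 − (0.829768)²) ≈ 1.007e+09 m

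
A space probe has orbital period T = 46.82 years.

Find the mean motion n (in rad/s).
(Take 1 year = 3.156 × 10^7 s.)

Convert to SI: T = 46.82 years = 1.47764e+09 s.
n = 2π / T.
n = 2π / 1.47764e+09 s ≈ 4.252e-09 rad/s.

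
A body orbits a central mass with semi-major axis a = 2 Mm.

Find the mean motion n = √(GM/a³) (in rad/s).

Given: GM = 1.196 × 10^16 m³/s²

Convert to SI: a = 2 Mm = 2e+06 m.
n = √(GM / a³).
n = √(1.196e+16 / (2e+06)³) rad/s ≈ 0.03867 rad/s.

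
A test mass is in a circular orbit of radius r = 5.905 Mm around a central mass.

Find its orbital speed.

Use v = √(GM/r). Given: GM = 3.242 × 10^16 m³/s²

Convert to SI: r = 5.905 Mm = 5.905e+06 m.
For a circular orbit, gravity supplies the centripetal force, so v = √(GM / r).
v = √(3.242e+16 / 5.905e+06) m/s ≈ 7.41e+04 m/s = 74.1 km/s.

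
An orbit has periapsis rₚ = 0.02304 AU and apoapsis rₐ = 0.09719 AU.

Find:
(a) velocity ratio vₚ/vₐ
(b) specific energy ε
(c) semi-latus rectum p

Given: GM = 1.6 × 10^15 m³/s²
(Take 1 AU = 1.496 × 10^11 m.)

Convert to SI: rₚ = 0.02304 AU = 3.44678e+09 m; rₐ = 0.09719 AU = 1.45396e+10 m.
(a) Conservation of angular momentum (rₚvₚ = rₐvₐ) gives vₚ/vₐ = rₐ/rₚ = 1.45396e+10/3.44678e+09 ≈ 4.218
(b) With a = (rₚ + rₐ)/2 = 8.9932e+09 m, ε = −GM/(2a) = −1.6e+15/(2 · 8.9932e+09) J/kg ≈ -8.896e+04 J/kg
(c) From a = (rₚ + rₐ)/2 = 8.9932e+09 m and e = (rₐ − rₚ)/(rₐ + rₚ) = 0.616735, p = a(1 − e²) = 8.9932e+09 · (1 − (0.616735)²) ≈ 5.573e+09 m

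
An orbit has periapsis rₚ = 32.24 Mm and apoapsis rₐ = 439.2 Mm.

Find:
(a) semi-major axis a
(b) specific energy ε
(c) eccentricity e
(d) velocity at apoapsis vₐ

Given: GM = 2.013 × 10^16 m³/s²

Convert to SI: rₚ = 32.24 Mm = 3.224e+07 m; rₐ = 439.2 Mm = 4.392e+08 m.
(a) a = (rₚ + rₐ)/2 = (3.224e+07 + 4.392e+08)/2 ≈ 2.357e+08 m
(b) With a = (rₚ + rₐ)/2 = 2.3572e+08 m, ε = −GM/(2a) = −2.013e+16/(2 · 2.3572e+08) J/kg ≈ -4.27e+07 J/kg
(c) e = (rₐ − rₚ)/(rₐ + rₚ) = (4.392e+08 − 3.224e+07)/(4.392e+08 + 3.224e+07) ≈ 0.8632
(d) With a = (rₚ + rₐ)/2 = 2.3572e+08 m, vₐ = √(GM (2/rₐ − 1/a)) = √(2.013e+16 · (2/4.392e+08 − 1/2.3572e+08)) m/s ≈ 2504 m/s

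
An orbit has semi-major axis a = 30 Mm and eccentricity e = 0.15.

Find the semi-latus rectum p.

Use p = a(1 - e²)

Convert to SI: a = 30 Mm = 3e+07 m.
p = a (1 − e²).
p = 3e+07 · (1 − (0.15)²) = 3e+07 · 0.9775 ≈ 2.932e+07 m = 29.32 Mm.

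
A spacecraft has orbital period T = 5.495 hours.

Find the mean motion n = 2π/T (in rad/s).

Convert to SI: T = 5.495 hours = 19782 s.
n = 2π / T.
n = 2π / 19782 s ≈ 0.0003176 rad/s.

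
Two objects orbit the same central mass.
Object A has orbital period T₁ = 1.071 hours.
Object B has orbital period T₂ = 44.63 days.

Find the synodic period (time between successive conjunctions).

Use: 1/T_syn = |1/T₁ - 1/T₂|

Convert to SI: T₁ = 1.071 hours = 3855.6 s; T₂ = 44.63 days = 3.85603e+06 s.
T_syn = |T₁ · T₂ / (T₁ − T₂)|.
T_syn = |3855.6 · 3.85603e+06 / (3855.6 − 3.85603e+06)| s ≈ 3859 s = 1.072 hours.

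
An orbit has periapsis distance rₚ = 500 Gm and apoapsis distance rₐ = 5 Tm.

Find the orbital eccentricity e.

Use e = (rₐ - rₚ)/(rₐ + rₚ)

Convert to SI: rₚ = 500 Gm = 5e+11 m; rₐ = 5 Tm = 5e+12 m.
e = (rₐ − rₚ) / (rₐ + rₚ).
e = (5e+12 − 5e+11) / (5e+12 + 5e+11) = 4.5e+12 / 5.5e+12 ≈ 0.8182.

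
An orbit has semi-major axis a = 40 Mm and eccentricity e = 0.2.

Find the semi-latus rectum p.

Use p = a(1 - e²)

Convert to SI: a = 40 Mm = 4e+07 m.
p = a (1 − e²).
p = 4e+07 · (1 − (0.2)²) = 4e+07 · 0.96 ≈ 3.84e+07 m = 38.4 Mm.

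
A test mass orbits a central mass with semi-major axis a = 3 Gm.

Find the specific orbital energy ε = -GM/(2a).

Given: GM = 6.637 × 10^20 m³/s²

Convert to SI: a = 3 Gm = 3e+09 m.
ε = −GM / (2a).
ε = −6.637e+20 / (2 · 3e+09) J/kg ≈ -1.106e+11 J/kg = -110.6 GJ/kg.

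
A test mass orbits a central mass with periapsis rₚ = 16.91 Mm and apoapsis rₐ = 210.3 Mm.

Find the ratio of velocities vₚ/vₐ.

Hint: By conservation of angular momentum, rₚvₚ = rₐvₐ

Convert to SI: rₚ = 16.91 Mm = 1.691e+07 m; rₐ = 210.3 Mm = 2.103e+08 m.
Conservation of angular momentum gives rₚvₚ = rₐvₐ, so vₚ/vₐ = rₐ/rₚ.
vₚ/vₐ = 2.103e+08 / 1.691e+07 ≈ 12.44.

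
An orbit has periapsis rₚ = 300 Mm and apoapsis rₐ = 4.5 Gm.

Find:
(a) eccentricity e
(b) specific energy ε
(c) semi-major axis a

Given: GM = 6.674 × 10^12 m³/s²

Convert to SI: rₚ = 300 Mm = 3e+08 m; rₐ = 4.5 Gm = 4.5e+09 m.
(a) e = (rₐ − rₚ)/(rₐ + rₚ) = (4.5e+09 − 3e+08)/(4.5e+09 + 3e+08) ≈ 0.875
(b) With a = (rₚ + rₐ)/2 = 2.4e+09 m, ε = −GM/(2a) = −6.674e+12/(2 · 2.4e+09) J/kg ≈ -1390 J/kg
(c) a = (rₚ + rₐ)/2 = (3e+08 + 4.5e+09)/2 ≈ 2.4e+09 m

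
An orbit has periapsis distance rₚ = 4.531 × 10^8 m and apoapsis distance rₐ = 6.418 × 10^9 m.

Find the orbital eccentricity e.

e = (rₐ − rₚ) / (rₐ + rₚ).
e = (6.418e+09 − 4.531e+08) / (6.418e+09 + 4.531e+08) = 5.9649e+09 / 6.8711e+09 ≈ 0.8681.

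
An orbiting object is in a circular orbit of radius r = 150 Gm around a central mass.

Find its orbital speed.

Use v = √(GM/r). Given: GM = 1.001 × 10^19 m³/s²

Convert to SI: r = 150 Gm = 1.5e+11 m.
For a circular orbit, gravity supplies the centripetal force, so v = √(GM / r).
v = √(1.001e+19 / 1.5e+11) m/s ≈ 8169 m/s = 8.169 km/s.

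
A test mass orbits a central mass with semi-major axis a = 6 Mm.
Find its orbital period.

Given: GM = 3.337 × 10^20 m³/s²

Convert to SI: a = 6 Mm = 6e+06 m.
Kepler's third law: T = 2π √(a³ / GM).
Substituting a = 6e+06 m and GM = 3.337e+20 m³/s²:
T = 2π √((6e+06)³ / 3.337e+20) s
T ≈ 5.055 s = 5.055 seconds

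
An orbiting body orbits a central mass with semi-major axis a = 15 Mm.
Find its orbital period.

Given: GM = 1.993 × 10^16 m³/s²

Convert to SI: a = 15 Mm = 1.5e+07 m.
Kepler's third law: T = 2π √(a³ / GM).
Substituting a = 1.5e+07 m and GM = 1.993e+16 m³/s²:
T = 2π √((1.5e+07)³ / 1.993e+16) s
T ≈ 2586 s = 43.09 minutes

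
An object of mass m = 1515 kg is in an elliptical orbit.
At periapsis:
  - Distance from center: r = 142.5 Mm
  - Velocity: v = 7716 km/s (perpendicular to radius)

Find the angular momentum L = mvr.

Convert to SI: r = 142.5 Mm = 1.425e+08 m; v = 7716 km/s = 7.716e+06 m/s.
Since v is perpendicular to r, L = m · v · r.
L = 1515 · 7.716e+06 · 1.425e+08 kg·m²/s ≈ 1.666e+18 kg·m²/s.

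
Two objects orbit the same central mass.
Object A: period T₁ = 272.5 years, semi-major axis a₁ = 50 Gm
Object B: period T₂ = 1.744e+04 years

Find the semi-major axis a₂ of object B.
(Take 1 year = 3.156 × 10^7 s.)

Convert to SI: T₁ = 272.5 years = 8.6001e+09 s; a₁ = 50 Gm = 5e+10 m; T₂ = 1.744e+04 years = 5.50406e+11 s.
Kepler's third law: (T₁/T₂)² = (a₁/a₂)³ ⇒ a₂ = a₁ · (T₂/T₁)^(2/3).
T₂/T₁ = 5.50406e+11 / 8.6001e+09 = 64.
a₂ = 5e+10 · (64)^(2/3) m ≈ 8e+11 m = 800 Gm.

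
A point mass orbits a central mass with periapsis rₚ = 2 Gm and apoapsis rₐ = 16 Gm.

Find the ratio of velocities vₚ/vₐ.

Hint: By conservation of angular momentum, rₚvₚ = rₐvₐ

Convert to SI: rₚ = 2 Gm = 2e+09 m; rₐ = 16 Gm = 1.6e+10 m.
Conservation of angular momentum gives rₚvₚ = rₐvₐ, so vₚ/vₐ = rₐ/rₚ.
vₚ/vₐ = 1.6e+10 / 2e+09 ≈ 8.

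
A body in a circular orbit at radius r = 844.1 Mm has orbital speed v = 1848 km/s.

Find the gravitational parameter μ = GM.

Convert to SI: r = 844.1 Mm = 8.441e+08 m; v = 1848 km/s = 1.848e+06 m/s.
For a circular orbit v² = GM/r, so GM = v² · r.
GM = (1.848e+06)² · 8.441e+08 m³/s² ≈ 2.883e+21 m³/s² = 2.883 × 10^21 m³/s².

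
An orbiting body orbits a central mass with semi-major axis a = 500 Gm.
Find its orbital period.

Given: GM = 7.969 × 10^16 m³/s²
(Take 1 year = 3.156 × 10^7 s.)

Convert to SI: a = 500 Gm = 5e+11 m.
Kepler's third law: T = 2π √(a³ / GM).
Substituting a = 5e+11 m and GM = 7.969e+16 m³/s²:
T = 2π √((5e+11)³ / 7.969e+16) s
T ≈ 7.869e+09 s = 249.3 years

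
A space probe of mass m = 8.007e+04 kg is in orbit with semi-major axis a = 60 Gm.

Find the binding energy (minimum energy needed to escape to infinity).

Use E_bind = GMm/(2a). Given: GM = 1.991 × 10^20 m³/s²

Convert to SI: a = 60 Gm = 6e+10 m.
Total orbital energy is E = −GMm/(2a); binding energy is E_bind = −E = GMm/(2a).
E_bind = 1.991e+20 · 8.007e+04 / (2 · 6e+10) J ≈ 1.328e+14 J = 132.8 TJ.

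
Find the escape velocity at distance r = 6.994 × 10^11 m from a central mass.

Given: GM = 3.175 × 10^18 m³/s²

Escape velocity comes from setting total energy to zero: ½v² − GM/r = 0 ⇒ v_esc = √(2GM / r).
v_esc = √(2 · 3.175e+18 / 6.994e+11) m/s ≈ 3013 m/s = 3.013 km/s.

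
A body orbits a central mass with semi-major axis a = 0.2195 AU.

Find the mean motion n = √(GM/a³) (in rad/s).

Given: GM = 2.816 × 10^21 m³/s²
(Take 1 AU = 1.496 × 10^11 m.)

Convert to SI: a = 0.2195 AU = 3.28372e+10 m.
n = √(GM / a³).
n = √(2.816e+21 / (3.28372e+10)³) rad/s ≈ 8.918e-06 rad/s.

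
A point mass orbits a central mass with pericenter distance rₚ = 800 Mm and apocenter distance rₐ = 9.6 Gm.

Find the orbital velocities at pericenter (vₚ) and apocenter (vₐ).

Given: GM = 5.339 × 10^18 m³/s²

Convert to SI: rₚ = 800 Mm = 8e+08 m; rₐ = 9.6 Gm = 9.6e+09 m.
Use the vis-viva equation v² = GM(2/r − 1/a) with a = (rₚ + rₐ)/2 = (8e+08 + 9.6e+09)/2 = 5.2e+09 m.
vₚ = √(GM · (2/rₚ − 1/a)) = √(5.339e+18 · (2/8e+08 − 1/5.2e+09)) m/s ≈ 1.11e+05 m/s = 111 km/s.
vₐ = √(GM · (2/rₐ − 1/a)) = √(5.339e+18 · (2/9.6e+09 − 1/5.2e+09)) m/s ≈ 9250 m/s = 9.25 km/s.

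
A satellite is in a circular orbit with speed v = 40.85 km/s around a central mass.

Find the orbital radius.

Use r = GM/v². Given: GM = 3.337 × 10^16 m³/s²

Convert to SI: v = 40.85 km/s = 40850 m/s.
For a circular orbit, v² = GM / r, so r = GM / v².
r = 3.337e+16 / (40850)² m ≈ 2e+07 m = 20 Mm.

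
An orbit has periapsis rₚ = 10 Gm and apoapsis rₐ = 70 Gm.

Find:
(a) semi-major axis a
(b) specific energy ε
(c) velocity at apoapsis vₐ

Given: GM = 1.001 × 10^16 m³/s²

Convert to SI: rₚ = 10 Gm = 1e+10 m; rₐ = 70 Gm = 7e+10 m.
(a) a = (rₚ + rₐ)/2 = (1e+10 + 7e+10)/2 ≈ 4e+10 m
(b) With a = (rₚ + rₐ)/2 = 4e+10 m, ε = −GM/(2a) = −1.001e+16/(2 · 4e+10) J/kg ≈ -1.251e+05 J/kg
(c) With a = (rₚ + rₐ)/2 = 4e+10 m, vₐ = √(GM (2/rₐ − 1/a)) = √(1.001e+16 · (2/7e+10 − 1/4e+10)) m/s ≈ 189.1 m/s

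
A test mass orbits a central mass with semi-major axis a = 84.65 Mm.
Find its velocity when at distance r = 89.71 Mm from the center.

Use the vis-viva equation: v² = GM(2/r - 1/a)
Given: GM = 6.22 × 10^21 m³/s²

Convert to SI: a = 84.65 Mm = 8.465e+07 m; r = 89.71 Mm = 8.971e+07 m.
Vis-viva: v = √(GM · (2/r − 1/a)).
2/r − 1/a = 2/8.971e+07 − 1/8.465e+07 = 1.04807e-08 m⁻¹.
v = √(6.22e+21 · 1.04807e-08) m/s ≈ 8.074e+06 m/s = 8074 km/s.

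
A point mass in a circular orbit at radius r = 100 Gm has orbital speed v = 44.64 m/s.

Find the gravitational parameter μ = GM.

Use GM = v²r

Convert to SI: r = 100 Gm = 1e+11 m.
For a circular orbit v² = GM/r, so GM = v² · r.
GM = (44.64)² · 1e+11 m³/s² ≈ 1.993e+14 m³/s² = 1.993 × 10^14 m³/s².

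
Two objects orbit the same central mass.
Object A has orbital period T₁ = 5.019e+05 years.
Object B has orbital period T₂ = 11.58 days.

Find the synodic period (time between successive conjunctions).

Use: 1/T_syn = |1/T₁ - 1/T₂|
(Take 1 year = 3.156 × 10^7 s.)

Convert to SI: T₁ = 5.019e+05 years = 1.584e+13 s; T₂ = 11.58 days = 1.00051e+06 s.
T_syn = |T₁ · T₂ / (T₁ − T₂)|.
T_syn = |1.584e+13 · 1.00051e+06 / (1.584e+13 − 1.00051e+06)| s ≈ 1.001e+06 s = 11.58 days.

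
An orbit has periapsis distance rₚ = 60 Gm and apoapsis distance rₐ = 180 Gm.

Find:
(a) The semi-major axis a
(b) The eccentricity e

Convert to SI: rₚ = 60 Gm = 6e+10 m; rₐ = 180 Gm = 1.8e+11 m.
(a) a = (rₚ + rₐ) / 2 = (6e+10 + 1.8e+11) / 2 ≈ 1.2e+11 m = 120 Gm.
(b) e = (rₐ − rₚ) / (rₐ + rₚ) = (1.8e+11 − 6e+10) / (1.8e+11 + 6e+10) ≈ 0.5.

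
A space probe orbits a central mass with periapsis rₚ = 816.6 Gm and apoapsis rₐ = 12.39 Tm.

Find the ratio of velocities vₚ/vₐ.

Convert to SI: rₚ = 816.6 Gm = 8.166e+11 m; rₐ = 12.39 Tm = 1.239e+13 m.
Conservation of angular momentum gives rₚvₚ = rₐvₐ, so vₚ/vₐ = rₐ/rₚ.
vₚ/vₐ = 1.239e+13 / 8.166e+11 ≈ 15.17.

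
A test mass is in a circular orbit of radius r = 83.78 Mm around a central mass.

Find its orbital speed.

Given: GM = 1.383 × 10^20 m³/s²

Convert to SI: r = 83.78 Mm = 8.378e+07 m.
For a circular orbit, gravity supplies the centripetal force, so v = √(GM / r).
v = √(1.383e+20 / 8.378e+07) m/s ≈ 1.285e+06 m/s = 1285 km/s.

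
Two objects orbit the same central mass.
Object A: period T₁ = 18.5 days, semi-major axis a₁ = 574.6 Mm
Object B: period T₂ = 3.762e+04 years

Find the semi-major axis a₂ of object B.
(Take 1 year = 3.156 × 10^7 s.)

Convert to SI: T₁ = 18.5 days = 1.5984e+06 s; a₁ = 574.6 Mm = 5.746e+08 m; T₂ = 3.762e+04 years = 1.18729e+12 s.
Kepler's third law: (T₁/T₂)² = (a₁/a₂)³ ⇒ a₂ = a₁ · (T₂/T₁)^(2/3).
T₂/T₁ = 1.18729e+12 / 1.5984e+06 = 742797.
a₂ = 5.746e+08 · (742797)^(2/3) m ≈ 4.713e+12 m = 4.713 Tm.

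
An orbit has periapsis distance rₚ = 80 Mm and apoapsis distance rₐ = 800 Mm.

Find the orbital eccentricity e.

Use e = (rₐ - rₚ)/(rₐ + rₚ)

Convert to SI: rₚ = 80 Mm = 8e+07 m; rₐ = 800 Mm = 8e+08 m.
e = (rₐ − rₚ) / (rₐ + rₚ).
e = (8e+08 − 8e+07) / (8e+08 + 8e+07) = 7.2e+08 / 8.8e+08 ≈ 0.8182.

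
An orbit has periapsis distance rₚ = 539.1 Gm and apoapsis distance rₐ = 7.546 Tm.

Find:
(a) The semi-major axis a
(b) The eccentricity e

Convert to SI: rₚ = 539.1 Gm = 5.391e+11 m; rₐ = 7.546 Tm = 7.546e+12 m.
(a) a = (rₚ + rₐ) / 2 = (5.391e+11 + 7.546e+12) / 2 ≈ 4.043e+12 m = 4.043 Tm.
(b) e = (rₐ − rₚ) / (rₐ + rₚ) = (7.546e+12 − 5.391e+11) / (7.546e+12 + 5.391e+11) ≈ 0.8666.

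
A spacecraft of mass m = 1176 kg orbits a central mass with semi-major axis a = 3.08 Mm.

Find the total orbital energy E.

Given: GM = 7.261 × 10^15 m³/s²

Convert to SI: a = 3.08 Mm = 3.08e+06 m.
E = −GMm / (2a).
E = −7.261e+15 · 1176 / (2 · 3.08e+06) J ≈ -1.386e+12 J = -1.386 TJ.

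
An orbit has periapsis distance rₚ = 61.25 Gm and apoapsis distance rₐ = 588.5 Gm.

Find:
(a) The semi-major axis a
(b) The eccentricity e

Convert to SI: rₚ = 61.25 Gm = 6.125e+10 m; rₐ = 588.5 Gm = 5.885e+11 m.
(a) a = (rₚ + rₐ) / 2 = (6.125e+10 + 5.885e+11) / 2 ≈ 3.249e+11 m = 324.9 Gm.
(b) e = (rₐ − rₚ) / (rₐ + rₚ) = (5.885e+11 − 6.125e+10) / (5.885e+11 + 6.125e+10) ≈ 0.8115.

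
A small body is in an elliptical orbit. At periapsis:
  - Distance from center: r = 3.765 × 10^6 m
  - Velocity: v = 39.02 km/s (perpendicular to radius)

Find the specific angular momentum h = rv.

Convert to SI: v = 39.02 km/s = 39020 m/s.
With v perpendicular to r, h = r · v.
h = 3.765e+06 · 39020 m²/s ≈ 1.469e+11 m²/s.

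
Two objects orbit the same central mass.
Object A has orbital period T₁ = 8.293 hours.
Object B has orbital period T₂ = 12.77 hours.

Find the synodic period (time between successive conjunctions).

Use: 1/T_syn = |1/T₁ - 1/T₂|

Convert to SI: T₁ = 8.293 hours = 29854.8 s; T₂ = 12.77 hours = 45972 s.
T_syn = |T₁ · T₂ / (T₁ − T₂)|.
T_syn = |29854.8 · 45972 / (29854.8 − 45972)| s ≈ 8.516e+04 s = 23.65 hours.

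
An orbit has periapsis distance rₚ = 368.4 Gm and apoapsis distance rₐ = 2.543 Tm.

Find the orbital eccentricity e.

Convert to SI: rₚ = 368.4 Gm = 3.684e+11 m; rₐ = 2.543 Tm = 2.543e+12 m.
e = (rₐ − rₚ) / (rₐ + rₚ).
e = (2.543e+12 − 3.684e+11) / (2.543e+12 + 3.684e+11) = 2.1746e+12 / 2.9114e+12 ≈ 0.7469.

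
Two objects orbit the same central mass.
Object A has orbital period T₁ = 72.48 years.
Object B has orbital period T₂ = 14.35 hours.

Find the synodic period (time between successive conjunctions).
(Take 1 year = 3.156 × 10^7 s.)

Convert to SI: T₁ = 72.48 years = 2.28747e+09 s; T₂ = 14.35 hours = 51660 s.
T_syn = |T₁ · T₂ / (T₁ − T₂)|.
T_syn = |2.28747e+09 · 51660 / (2.28747e+09 − 51660)| s ≈ 5.166e+04 s = 14.35 hours.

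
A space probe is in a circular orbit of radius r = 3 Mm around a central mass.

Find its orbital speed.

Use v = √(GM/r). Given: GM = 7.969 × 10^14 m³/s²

Convert to SI: r = 3 Mm = 3e+06 m.
For a circular orbit, gravity supplies the centripetal force, so v = √(GM / r).
v = √(7.969e+14 / 3e+06) m/s ≈ 1.63e+04 m/s = 16.3 km/s.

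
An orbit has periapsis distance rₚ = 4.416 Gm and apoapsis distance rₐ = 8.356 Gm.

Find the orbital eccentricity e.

Convert to SI: rₚ = 4.416 Gm = 4.416e+09 m; rₐ = 8.356 Gm = 8.356e+09 m.
e = (rₐ − rₚ) / (rₐ + rₚ).
e = (8.356e+09 − 4.416e+09) / (8.356e+09 + 4.416e+09) = 3.94e+09 / 1.2772e+10 ≈ 0.3085.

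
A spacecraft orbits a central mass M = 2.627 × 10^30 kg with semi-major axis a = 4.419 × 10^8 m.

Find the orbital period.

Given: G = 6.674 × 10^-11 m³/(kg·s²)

GM = G · M = 6.674e-11 · 2.627e+30 = 1.75326e+20 m³/s².
Kepler's third law: T = 2π √(a³ / GM).
Substituting a = 4.419e+08 m and GM = 1.75326e+20 m³/s²:
T = 2π √((4.419e+08)³ / 1.75326e+20) s
T ≈ 4408 s = 1.224 hours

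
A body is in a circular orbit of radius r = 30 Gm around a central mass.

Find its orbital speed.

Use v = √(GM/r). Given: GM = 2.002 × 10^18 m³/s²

Convert to SI: r = 30 Gm = 3e+10 m.
For a circular orbit, gravity supplies the centripetal force, so v = √(GM / r).
v = √(2.002e+18 / 3e+10) m/s ≈ 8169 m/s = 8.169 km/s.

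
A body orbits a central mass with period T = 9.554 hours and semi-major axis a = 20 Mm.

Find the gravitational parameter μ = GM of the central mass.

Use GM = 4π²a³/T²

Convert to SI: T = 9.554 hours = 34394.4 s; a = 20 Mm = 2e+07 m.
GM = 4π² · a³ / T².
GM = 4π² · (2e+07)³ / (34394.4)² m³/s² ≈ 2.67e+14 m³/s² = 2.67 × 10^14 m³/s².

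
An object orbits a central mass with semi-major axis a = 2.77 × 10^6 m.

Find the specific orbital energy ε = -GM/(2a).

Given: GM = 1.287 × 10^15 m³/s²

ε = −GM / (2a).
ε = −1.287e+15 / (2 · 2.77e+06) J/kg ≈ -2.323e+08 J/kg = -232.3 MJ/kg.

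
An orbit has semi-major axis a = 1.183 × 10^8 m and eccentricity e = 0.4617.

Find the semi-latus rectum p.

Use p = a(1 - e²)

p = a (1 − e²).
p = 1.183e+08 · (1 − (0.4617)²) = 1.183e+08 · 0.786833 ≈ 9.308e+07 m = 9.308 × 10^7 m.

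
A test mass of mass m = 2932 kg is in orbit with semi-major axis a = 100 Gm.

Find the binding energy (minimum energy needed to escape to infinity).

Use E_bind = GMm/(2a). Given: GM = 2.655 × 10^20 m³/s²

Convert to SI: a = 100 Gm = 1e+11 m.
Total orbital energy is E = −GMm/(2a); binding energy is E_bind = −E = GMm/(2a).
E_bind = 2.655e+20 · 2932 / (2 · 1e+11) J ≈ 3.892e+12 J = 3.892 TJ.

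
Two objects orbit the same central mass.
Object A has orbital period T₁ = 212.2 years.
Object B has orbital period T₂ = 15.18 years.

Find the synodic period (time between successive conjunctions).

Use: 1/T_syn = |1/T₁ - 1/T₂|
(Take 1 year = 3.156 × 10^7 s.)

Convert to SI: T₁ = 212.2 years = 6.69703e+09 s; T₂ = 15.18 years = 4.79081e+08 s.
T_syn = |T₁ · T₂ / (T₁ − T₂)|.
T_syn = |6.69703e+09 · 4.79081e+08 / (6.69703e+09 − 4.79081e+08)| s ≈ 5.16e+08 s = 16.35 years.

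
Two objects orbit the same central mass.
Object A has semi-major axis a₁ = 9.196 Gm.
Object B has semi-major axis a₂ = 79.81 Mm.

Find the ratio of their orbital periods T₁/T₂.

Convert to SI: a₁ = 9.196 Gm = 9.196e+09 m; a₂ = 79.81 Mm = 7.981e+07 m.
From Kepler's third law, (T₁/T₂)² = (a₁/a₂)³, so T₁/T₂ = (a₁/a₂)^(3/2).
a₁/a₂ = 9.196e+09 / 7.981e+07 = 115.224.
T₁/T₂ = (115.224)^(3/2) ≈ 1237.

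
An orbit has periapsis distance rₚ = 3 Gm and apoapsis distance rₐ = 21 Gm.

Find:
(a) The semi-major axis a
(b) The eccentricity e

Convert to SI: rₚ = 3 Gm = 3e+09 m; rₐ = 21 Gm = 2.1e+10 m.
(a) a = (rₚ + rₐ) / 2 = (3e+09 + 2.1e+10) / 2 ≈ 1.2e+10 m = 12 Gm.
(b) e = (rₐ − rₚ) / (rₐ + rₚ) = (2.1e+10 − 3e+09) / (2.1e+10 + 3e+09) ≈ 0.75.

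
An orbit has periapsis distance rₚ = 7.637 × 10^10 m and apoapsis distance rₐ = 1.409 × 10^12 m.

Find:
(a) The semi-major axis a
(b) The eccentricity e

(a) a = (rₚ + rₐ) / 2 = (7.637e+10 + 1.409e+12) / 2 ≈ 7.427e+11 m = 7.427 × 10^11 m.
(b) e = (rₐ − rₚ) / (rₐ + rₚ) = (1.409e+12 − 7.637e+10) / (1.409e+12 + 7.637e+10) ≈ 0.8972.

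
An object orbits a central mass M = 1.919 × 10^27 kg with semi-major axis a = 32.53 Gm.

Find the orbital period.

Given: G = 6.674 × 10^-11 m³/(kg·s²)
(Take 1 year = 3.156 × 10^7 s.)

Convert to SI: a = 32.53 Gm = 3.253e+10 m.
GM = G · M = 6.674e-11 · 1.919e+27 = 1.28074e+17 m³/s².
Kepler's third law: T = 2π √(a³ / GM).
Substituting a = 3.253e+10 m and GM = 1.28074e+17 m³/s²:
T = 2π √((3.253e+10)³ / 1.28074e+17) s
T ≈ 1.03e+08 s = 3.264 years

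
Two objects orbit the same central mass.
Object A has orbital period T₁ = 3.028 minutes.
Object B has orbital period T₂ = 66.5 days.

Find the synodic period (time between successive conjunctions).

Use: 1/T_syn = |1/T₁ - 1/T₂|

Convert to SI: T₁ = 3.028 minutes = 181.68 s; T₂ = 66.5 days = 5.7456e+06 s.
T_syn = |T₁ · T₂ / (T₁ − T₂)|.
T_syn = |181.68 · 5.7456e+06 / (181.68 − 5.7456e+06)| s ≈ 181.7 s = 3.028 minutes.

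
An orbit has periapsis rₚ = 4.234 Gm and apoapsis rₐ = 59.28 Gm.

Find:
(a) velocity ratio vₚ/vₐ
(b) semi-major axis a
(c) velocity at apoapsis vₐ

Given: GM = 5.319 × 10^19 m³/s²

Convert to SI: rₚ = 4.234 Gm = 4.234e+09 m; rₐ = 59.28 Gm = 5.928e+10 m.
(a) Conservation of angular momentum (rₚvₚ = rₐvₐ) gives vₚ/vₐ = rₐ/rₚ = 5.928e+10/4.234e+09 ≈ 14
(b) a = (rₚ + rₐ)/2 = (4.234e+09 + 5.928e+10)/2 ≈ 3.176e+10 m
(c) With a = (rₚ + rₐ)/2 = 3.1757e+10 m, vₐ = √(GM (2/rₐ − 1/a)) = √(5.319e+19 · (2/5.928e+10 − 1/3.1757e+10)) m/s ≈ 1.094e+04 m/s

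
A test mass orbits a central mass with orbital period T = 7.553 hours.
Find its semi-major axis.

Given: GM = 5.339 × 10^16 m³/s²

Convert to SI: T = 7.553 hours = 27190.8 s.
Invert Kepler's third law: a = (GM · T² / (4π²))^(1/3).
Substituting T = 27190.8 s and GM = 5.339e+16 m³/s²:
a = (5.339e+16 · (27190.8)² / (4π²))^(1/3) m
a ≈ 1e+08 m = 100 Mm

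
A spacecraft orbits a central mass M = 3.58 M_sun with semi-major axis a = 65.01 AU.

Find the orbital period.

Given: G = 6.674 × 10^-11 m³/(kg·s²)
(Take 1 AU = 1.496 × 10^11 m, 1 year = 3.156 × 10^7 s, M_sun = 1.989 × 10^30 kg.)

Convert to SI: a = 65.01 AU = 9.7255e+12 m; M = 3.58 M_sun = 7.12062e+30 kg.
GM = G · M = 6.674e-11 · 7.12062e+30 = 4.7523e+20 m³/s².
Kepler's third law: T = 2π √(a³ / GM).
Substituting a = 9.7255e+12 m and GM = 4.7523e+20 m³/s²:
T = 2π √((9.7255e+12)³ / 4.7523e+20) s
T ≈ 8.742e+09 s = 277 years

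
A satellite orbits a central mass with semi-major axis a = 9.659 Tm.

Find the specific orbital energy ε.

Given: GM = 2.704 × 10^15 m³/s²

Convert to SI: a = 9.659 Tm = 9.659e+12 m.
ε = −GM / (2a).
ε = −2.704e+15 / (2 · 9.659e+12) J/kg ≈ -140 J/kg = -140 J/kg.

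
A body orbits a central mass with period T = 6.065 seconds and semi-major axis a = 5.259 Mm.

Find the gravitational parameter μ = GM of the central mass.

Convert to SI: a = 5.259 Mm = 5.259e+06 m.
GM = 4π² · a³ / T².
GM = 4π² · (5.259e+06)³ / (6.065)² m³/s² ≈ 1.561e+20 m³/s² = 1.561 × 10^20 m³/s².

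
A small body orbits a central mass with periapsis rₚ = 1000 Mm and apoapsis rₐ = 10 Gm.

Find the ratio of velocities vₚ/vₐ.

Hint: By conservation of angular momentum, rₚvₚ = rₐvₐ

Convert to SI: rₚ = 1000 Mm = 1e+09 m; rₐ = 10 Gm = 1e+10 m.
Conservation of angular momentum gives rₚvₚ = rₐvₐ, so vₚ/vₐ = rₐ/rₚ.
vₚ/vₐ = 1e+10 / 1e+09 ≈ 10.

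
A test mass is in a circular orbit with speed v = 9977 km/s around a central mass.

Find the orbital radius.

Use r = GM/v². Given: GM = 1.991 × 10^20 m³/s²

Convert to SI: v = 9977 km/s = 9.977e+06 m/s.
For a circular orbit, v² = GM / r, so r = GM / v².
r = 1.991e+20 / (9.977e+06)² m ≈ 2e+06 m = 2 Mm.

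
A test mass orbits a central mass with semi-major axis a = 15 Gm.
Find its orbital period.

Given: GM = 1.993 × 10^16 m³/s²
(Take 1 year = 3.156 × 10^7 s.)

Convert to SI: a = 15 Gm = 1.5e+10 m.
Kepler's third law: T = 2π √(a³ / GM).
Substituting a = 1.5e+10 m and GM = 1.993e+16 m³/s²:
T = 2π √((1.5e+10)³ / 1.993e+16) s
T ≈ 8.176e+07 s = 2.591 years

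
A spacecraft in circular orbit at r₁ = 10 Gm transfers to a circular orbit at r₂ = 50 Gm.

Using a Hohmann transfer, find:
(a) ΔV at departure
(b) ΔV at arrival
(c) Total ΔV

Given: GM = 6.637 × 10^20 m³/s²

Convert to SI: r₁ = 10 Gm = 1e+10 m; r₂ = 50 Gm = 5e+10 m.
Transfer semi-major axis: a_t = (r₁ + r₂)/2 = (1e+10 + 5e+10)/2 = 3e+10 m.
Circular speeds: v₁ = √(GM/r₁) = 257624 m/s, v₂ = √(GM/r₂) = 115213 m/s.
Transfer speeds (vis-viva v² = GM(2/r − 1/a_t)): v₁ᵗ = 332591 m/s, v₂ᵗ = 66518.2 m/s.
(a) ΔV₁ = |v₁ᵗ − v₁| ≈ 7.497e+04 m/s = 74.97 km/s.
(b) ΔV₂ = |v₂ − v₂ᵗ| ≈ 4.869e+04 m/s = 48.69 km/s.
(c) ΔV_total = ΔV₁ + ΔV₂ ≈ 1.237e+05 m/s = 123.7 km/s.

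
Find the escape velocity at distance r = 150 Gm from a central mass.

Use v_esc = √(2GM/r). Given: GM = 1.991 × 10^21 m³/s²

Convert to SI: r = 150 Gm = 1.5e+11 m.
Escape velocity comes from setting total energy to zero: ½v² − GM/r = 0 ⇒ v_esc = √(2GM / r).
v_esc = √(2 · 1.991e+21 / 1.5e+11) m/s ≈ 1.629e+05 m/s = 162.9 km/s.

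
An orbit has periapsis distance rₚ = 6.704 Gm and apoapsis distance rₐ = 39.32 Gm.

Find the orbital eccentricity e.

Convert to SI: rₚ = 6.704 Gm = 6.704e+09 m; rₐ = 39.32 Gm = 3.932e+10 m.
e = (rₐ − rₚ) / (rₐ + rₚ).
e = (3.932e+10 − 6.704e+09) / (3.932e+10 + 6.704e+09) = 3.2616e+10 / 4.6024e+10 ≈ 0.7087.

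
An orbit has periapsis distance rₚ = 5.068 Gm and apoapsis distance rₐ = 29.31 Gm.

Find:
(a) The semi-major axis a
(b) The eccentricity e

Convert to SI: rₚ = 5.068 Gm = 5.068e+09 m; rₐ = 29.31 Gm = 2.931e+10 m.
(a) a = (rₚ + rₐ) / 2 = (5.068e+09 + 2.931e+10) / 2 ≈ 1.719e+10 m = 17.19 Gm.
(b) e = (rₐ − rₚ) / (rₐ + rₚ) = (2.931e+10 − 5.068e+09) / (2.931e+10 + 5.068e+09) ≈ 0.7052.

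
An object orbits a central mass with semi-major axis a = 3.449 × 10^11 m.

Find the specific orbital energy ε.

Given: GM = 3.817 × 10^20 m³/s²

ε = −GM / (2a).
ε = −3.817e+20 / (2 · 3.449e+11) J/kg ≈ -5.533e+08 J/kg = -553.3 MJ/kg.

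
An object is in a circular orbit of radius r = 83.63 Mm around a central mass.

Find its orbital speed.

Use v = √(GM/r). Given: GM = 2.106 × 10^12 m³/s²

Convert to SI: r = 83.63 Mm = 8.363e+07 m.
For a circular orbit, gravity supplies the centripetal force, so v = √(GM / r).
v = √(2.106e+12 / 8.363e+07) m/s ≈ 158.7 m/s = 158.7 m/s.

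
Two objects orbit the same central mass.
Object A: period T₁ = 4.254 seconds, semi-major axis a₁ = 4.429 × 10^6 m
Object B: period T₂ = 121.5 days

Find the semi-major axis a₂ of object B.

Convert to SI: T₂ = 121.5 days = 1.04976e+07 s.
Kepler's third law: (T₁/T₂)² = (a₁/a₂)³ ⇒ a₂ = a₁ · (T₂/T₁)^(2/3).
T₂/T₁ = 1.04976e+07 / 4.254 = 2.4677e+06.
a₂ = 4.429e+06 · (2.4677e+06)^(2/3) m ≈ 8.088e+10 m = 8.088 × 10^10 m.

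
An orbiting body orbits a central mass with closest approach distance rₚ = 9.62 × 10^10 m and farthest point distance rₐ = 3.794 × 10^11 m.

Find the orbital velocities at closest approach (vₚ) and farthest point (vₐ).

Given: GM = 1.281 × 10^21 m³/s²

Use the vis-viva equation v² = GM(2/r − 1/a) with a = (rₚ + rₐ)/2 = (9.62e+10 + 3.794e+11)/2 = 2.378e+11 m.
vₚ = √(GM · (2/rₚ − 1/a)) = √(1.281e+21 · (2/9.62e+10 − 1/2.378e+11)) m/s ≈ 1.458e+05 m/s = 145.8 km/s.
vₐ = √(GM · (2/rₐ − 1/a)) = √(1.281e+21 · (2/3.794e+11 − 1/2.378e+11)) m/s ≈ 3.696e+04 m/s = 36.96 km/s.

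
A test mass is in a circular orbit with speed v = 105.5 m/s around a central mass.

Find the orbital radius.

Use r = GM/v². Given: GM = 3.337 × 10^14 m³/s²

For a circular orbit, v² = GM / r, so r = GM / v².
r = 3.337e+14 / (105.5)² m ≈ 2.998e+10 m = 29.98 Gm.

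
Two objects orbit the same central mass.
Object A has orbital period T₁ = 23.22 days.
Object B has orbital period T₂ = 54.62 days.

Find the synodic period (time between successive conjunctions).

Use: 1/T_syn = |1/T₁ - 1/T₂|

Convert to SI: T₁ = 23.22 days = 2.00621e+06 s; T₂ = 54.62 days = 4.71917e+06 s.
T_syn = |T₁ · T₂ / (T₁ − T₂)|.
T_syn = |2.00621e+06 · 4.71917e+06 / (2.00621e+06 − 4.71917e+06)| s ≈ 3.49e+06 s = 40.39 days.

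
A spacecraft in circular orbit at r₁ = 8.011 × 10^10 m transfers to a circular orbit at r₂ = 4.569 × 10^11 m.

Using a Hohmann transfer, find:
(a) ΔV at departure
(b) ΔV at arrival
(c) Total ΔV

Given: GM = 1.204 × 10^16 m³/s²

Transfer semi-major axis: a_t = (r₁ + r₂)/2 = (8.011e+10 + 4.569e+11)/2 = 2.68505e+11 m.
Circular speeds: v₁ = √(GM/r₁) = 387.677 m/s, v₂ = √(GM/r₂) = 162.331 m/s.
Transfer speeds (vis-viva v² = GM(2/r − 1/a_t)): v₁ᵗ = 505.713 m/s, v₂ᵗ = 88.6686 m/s.
(a) ΔV₁ = |v₁ᵗ − v₁| ≈ 118 m/s = 118 m/s.
(b) ΔV₂ = |v₂ − v₂ᵗ| ≈ 73.66 m/s = 73.66 m/s.
(c) ΔV_total = ΔV₁ + ΔV₂ ≈ 191.7 m/s = 191.7 m/s.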